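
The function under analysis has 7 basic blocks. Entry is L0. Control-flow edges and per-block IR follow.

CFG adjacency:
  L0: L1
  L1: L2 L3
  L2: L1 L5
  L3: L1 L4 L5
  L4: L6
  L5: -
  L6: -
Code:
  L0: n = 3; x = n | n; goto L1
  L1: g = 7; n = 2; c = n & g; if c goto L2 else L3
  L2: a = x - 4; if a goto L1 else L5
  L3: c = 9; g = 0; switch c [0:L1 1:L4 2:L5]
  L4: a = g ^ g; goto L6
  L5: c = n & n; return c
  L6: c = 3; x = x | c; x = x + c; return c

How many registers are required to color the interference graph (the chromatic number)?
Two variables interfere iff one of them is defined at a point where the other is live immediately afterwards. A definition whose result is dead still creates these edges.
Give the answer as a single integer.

Answer: 4

Working:
Per-block:
  L0: {n,x} / ∅
  L1: {c,g,n} / ∅
  L2: {a} / {x}
  L3: {c,g} / ∅
  L4: {a} / {g}
  L5: {c} / {n}
  L6: {c,x} / {x}

Backward fixpoint:
  L0: in=∅ out={x}
  L1: in={x} out={n,x}
  L2: in={n,x} out={n,x}
  L3: in={n,x} out={g,n,x}
  L4: in={g,x} out={x}
  L5: in={n} out=∅
  L6: in={x} out=∅

Conflict graph:
  a — {n,x}
  c — {g,n,x}
  g — {c,n,x}
  n — {a,c,g,x}
  x — {a,c,g,n}

Registers:
  {c,g,n,x} pairwise interfere (4-clique) ⇒ χ ≥ 4
  assign a→r2 c→r2 g→r3 n→r0 x→r1 — no edge inside a register ⇒ χ ≤ 4
  χ = 4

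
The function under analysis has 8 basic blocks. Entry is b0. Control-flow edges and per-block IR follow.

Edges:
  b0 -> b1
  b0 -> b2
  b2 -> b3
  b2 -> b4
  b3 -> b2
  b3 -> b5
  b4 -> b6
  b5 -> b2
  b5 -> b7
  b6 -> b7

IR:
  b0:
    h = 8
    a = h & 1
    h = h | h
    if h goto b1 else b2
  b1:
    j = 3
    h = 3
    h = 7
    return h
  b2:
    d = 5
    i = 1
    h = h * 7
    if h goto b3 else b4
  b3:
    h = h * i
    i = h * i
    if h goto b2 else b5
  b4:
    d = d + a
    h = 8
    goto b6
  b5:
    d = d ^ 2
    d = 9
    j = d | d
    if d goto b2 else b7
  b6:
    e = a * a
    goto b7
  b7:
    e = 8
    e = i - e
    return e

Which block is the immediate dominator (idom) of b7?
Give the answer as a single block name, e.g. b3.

Answer: b2

Working:
idom tree: b1←b0 b2←b0 b3←b2 b4←b2 b5←b3 b6←b4 b7←b2
Dom at joins:
  b2: preds {b0,b3,b5}: {b0} ∩ {b0,b2,b3} ∩ {b0,b2,b3,b5} = {b0}; idom=b0
  b7: preds {b5,b6}: {b0,b2,b3,b5} ∩ {b0,b2,b4,b6} = {b0,b2}; idom=b2

idom(b7) = b2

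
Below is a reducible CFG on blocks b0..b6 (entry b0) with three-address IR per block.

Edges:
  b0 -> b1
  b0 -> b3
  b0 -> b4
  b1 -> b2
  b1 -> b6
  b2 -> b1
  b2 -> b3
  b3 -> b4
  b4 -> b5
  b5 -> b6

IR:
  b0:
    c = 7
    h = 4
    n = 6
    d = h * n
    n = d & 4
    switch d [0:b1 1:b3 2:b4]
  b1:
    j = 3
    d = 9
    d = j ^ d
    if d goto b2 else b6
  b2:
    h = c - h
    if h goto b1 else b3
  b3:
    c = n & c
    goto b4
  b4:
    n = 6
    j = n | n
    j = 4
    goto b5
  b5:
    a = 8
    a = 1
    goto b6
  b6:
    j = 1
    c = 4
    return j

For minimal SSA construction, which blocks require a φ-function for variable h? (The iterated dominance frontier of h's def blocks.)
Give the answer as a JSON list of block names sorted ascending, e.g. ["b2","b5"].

Answer: ["b1", "b3", "b4", "b6"]

Analysis:
idom tree: b1←b0 b2←b1 b3←b0 b4←b0 b5←b4 b6←b0
Dom at joins:
  b1: preds {b0,b2}: {b0} ∩ {b0,b1,b2} = {b0}; idom=b0
  b3: preds {b0,b2}: {b0} ∩ {b0,b1,b2} = {b0}; idom=b0
  b4: preds {b0,b3}: {b0} ∩ {b0,b3} = {b0}; idom=b0
  b6: preds {b1,b5}: {b0,b1} ∩ {b0,b4,b5} = {b0}; idom=b0

DF walk-up:
  b1←b0: walk · to b0
  b1←b2: walk b2→b1 to b0
  b3←b0: walk · to b0
  b3←b2: walk b2→b1 to b0
  b4←b0: walk · to b0
  b4←b3: walk b3 to b0
  b6←b1: walk b1 to b0
  b6←b5: walk b5→b4 to b0
  b0: DF=∅
  b1: DF={b1,b3,b6}
  b2: DF={b1,b3}
  b3: DF={b4}
  b4: DF={b6}
  b5: DF={b6}
  b6: DF=∅

φ for h: defs {b0,b2}
  DF⁺ = {b1,b3,b4,b6}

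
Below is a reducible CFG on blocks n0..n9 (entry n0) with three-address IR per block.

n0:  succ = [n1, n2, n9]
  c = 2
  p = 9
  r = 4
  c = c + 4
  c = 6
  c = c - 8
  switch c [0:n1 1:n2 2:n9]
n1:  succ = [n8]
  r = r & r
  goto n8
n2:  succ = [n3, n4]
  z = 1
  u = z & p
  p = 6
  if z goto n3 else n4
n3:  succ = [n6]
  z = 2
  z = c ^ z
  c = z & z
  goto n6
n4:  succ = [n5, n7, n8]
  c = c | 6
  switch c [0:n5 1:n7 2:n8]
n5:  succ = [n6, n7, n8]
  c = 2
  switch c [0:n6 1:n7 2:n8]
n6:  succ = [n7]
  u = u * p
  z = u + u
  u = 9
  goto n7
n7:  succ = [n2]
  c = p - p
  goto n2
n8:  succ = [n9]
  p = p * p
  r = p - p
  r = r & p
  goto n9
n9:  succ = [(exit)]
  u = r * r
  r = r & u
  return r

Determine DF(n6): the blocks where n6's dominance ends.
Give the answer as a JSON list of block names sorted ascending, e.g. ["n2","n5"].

idom tree: n1←n0 n2←n0 n3←n2 n4←n2 n5←n4 n6←n2 n7←n2 n8←n0 n9←n0
Join-block Dom:
  n2: preds {n0,n7}: {n0} ∩ {n0,n2,n7} = {n0}; idom=n0
  n6: preds {n3,n5}: {n0,n2,n3} ∩ {n0,n2,n4,n5} = {n0,n2}; idom=n2
  n7: preds {n4,n5,n6}: {n0,n2,n4} ∩ {n0,n2,n4,n5} ∩ {n0,n2,n6} = {n0,n2}; idom=n2
  n8: preds {n1,n4,n5}: {n0,n1} ∩ {n0,n2,n4} ∩ {n0,n2,n4,n5} = {n0}; idom=n0
  n9: preds {n0,n8}: {n0} ∩ {n0,n8} = {n0}; idom=n0

DF walk-up:
  n2←n0: walk · to n0
  n2←n7: walk n7→n2 to n0
  n6←n3: walk n3 to n2
  n6←n5: walk n5→n4 to n2
  n7←n4: walk n4 to n2
  n7←n5: walk n5→n4 to n2
  n7←n6: walk n6 to n2
  n8←n1: walk n1 to n0
  n8←n4: walk n4→n2 to n0
  n8←n5: walk n5→n4→n2 to n0
  n9←n0: walk · to n0
  n9←n8: walk n8 to n0
  n0 → ∅
  n1 → {n8}
  n2 → {n2,n8}
  n3 → {n6}
  n4 → {n6,n7,n8}
  n5 → {n6,n7,n8}
  n6 → {n7}
  n7 → {n2}
  n8 → {n9}
  n9 → ∅

DF(n6) = ["n7"]

Answer: ["n7"]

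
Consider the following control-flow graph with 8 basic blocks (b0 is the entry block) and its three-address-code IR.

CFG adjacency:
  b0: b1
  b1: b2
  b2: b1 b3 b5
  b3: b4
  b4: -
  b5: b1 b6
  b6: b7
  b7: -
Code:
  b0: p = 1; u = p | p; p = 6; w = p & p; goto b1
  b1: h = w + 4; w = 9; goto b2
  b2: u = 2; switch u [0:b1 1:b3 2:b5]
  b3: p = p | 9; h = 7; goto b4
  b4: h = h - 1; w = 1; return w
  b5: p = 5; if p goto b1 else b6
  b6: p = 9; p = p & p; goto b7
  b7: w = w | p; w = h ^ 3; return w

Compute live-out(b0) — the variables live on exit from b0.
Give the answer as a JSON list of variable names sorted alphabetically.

Answer: ["p", "w"]

Derivation:
def/use:
  b0 def {p,u,w} use ∅
  b1 def {h,w} use {w}
  b2 def {u} use ∅
  b3 def {h,p} use {p}
  b4 def {h,w} use {h}
  b5 def {p} use ∅
  b6 def {p} use ∅
  b7 def {w} use {h,p,w}

Live sets:
  b0 li=∅ lo={p,w}
  b1 li={p,w} lo={h,p,w}
  b2 li={h,p,w} lo={h,p,w}
  b3 li={p} lo={h}
  b4 li={h} lo=∅
  b5 li={h,w} lo={h,p,w}
  b6 li={h,w} lo={h,p,w}
  b7 li={h,p,w} lo=∅

live-out(b0) = ["p", "w"]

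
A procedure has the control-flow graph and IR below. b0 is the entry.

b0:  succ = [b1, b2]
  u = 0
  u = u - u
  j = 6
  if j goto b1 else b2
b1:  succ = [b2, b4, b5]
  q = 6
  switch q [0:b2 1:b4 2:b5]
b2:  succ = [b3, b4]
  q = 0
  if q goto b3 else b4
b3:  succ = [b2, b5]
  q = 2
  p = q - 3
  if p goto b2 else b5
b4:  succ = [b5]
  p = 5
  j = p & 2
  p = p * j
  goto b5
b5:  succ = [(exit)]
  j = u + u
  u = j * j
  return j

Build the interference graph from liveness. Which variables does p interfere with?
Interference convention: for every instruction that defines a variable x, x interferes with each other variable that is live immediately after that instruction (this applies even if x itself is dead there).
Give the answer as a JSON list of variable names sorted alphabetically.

Per-block:
  b0: def={j,u} ue=∅
  b1: def={q} ue=∅
  b2: def={q} ue=∅
  b3: def={p,q} ue=∅
  b4: def={j,p} ue=∅
  b5: def={j,u} ue={u}

Live sets:
  live b0: ∅→{u}
  live b1: {u}→{u}
  live b2: {u}→{u}
  live b3: {u}→{u}
  live b4: {u}→{u}
  live b5: {u}→∅

Interference:
  j↔{p,u}
  p↔{j,u}
  q↔{u}
  u↔{j,p,q}

N(p) = ["j", "u"]

Answer: ["j", "u"]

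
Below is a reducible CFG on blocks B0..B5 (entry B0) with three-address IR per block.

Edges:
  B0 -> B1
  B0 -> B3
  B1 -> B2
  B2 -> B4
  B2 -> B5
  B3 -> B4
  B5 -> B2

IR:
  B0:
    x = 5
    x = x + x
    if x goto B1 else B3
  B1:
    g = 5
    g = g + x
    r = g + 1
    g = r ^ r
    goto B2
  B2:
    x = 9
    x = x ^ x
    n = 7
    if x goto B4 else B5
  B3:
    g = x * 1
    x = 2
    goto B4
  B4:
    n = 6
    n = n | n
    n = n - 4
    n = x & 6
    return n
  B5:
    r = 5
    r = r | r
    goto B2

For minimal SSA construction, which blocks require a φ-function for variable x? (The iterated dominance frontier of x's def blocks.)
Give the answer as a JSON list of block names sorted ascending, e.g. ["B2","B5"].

Answer: ["B2", "B4"]

Derivation:
idom tree: B1←B0 B2←B1 B3←B0 B4←B0 B5←B2
Dom∩ at merges:
  B2: preds {B1,B5}: {B0,B1} ∩ {B0,B1,B2,B5} = {B0,B1}; idom=B1
  B4: preds {B2,B3}: {B0,B1,B2} ∩ {B0,B3} = {B0}; idom=B0

Frontier:
  B2←B1: walk · to B1
  B2←B5: walk B5→B2 to B1
  B4←B2: walk B2→B1 to B0
  B4←B3: walk B3 to B0
  B0: DF=∅
  B1: DF={B4}
  B2: DF={B2,B4}
  B3: DF={B4}
  B4: DF=∅
  B5: DF={B2}

φ for x: defs {B0,B2,B3}
  DF⁺ = {B2,B4}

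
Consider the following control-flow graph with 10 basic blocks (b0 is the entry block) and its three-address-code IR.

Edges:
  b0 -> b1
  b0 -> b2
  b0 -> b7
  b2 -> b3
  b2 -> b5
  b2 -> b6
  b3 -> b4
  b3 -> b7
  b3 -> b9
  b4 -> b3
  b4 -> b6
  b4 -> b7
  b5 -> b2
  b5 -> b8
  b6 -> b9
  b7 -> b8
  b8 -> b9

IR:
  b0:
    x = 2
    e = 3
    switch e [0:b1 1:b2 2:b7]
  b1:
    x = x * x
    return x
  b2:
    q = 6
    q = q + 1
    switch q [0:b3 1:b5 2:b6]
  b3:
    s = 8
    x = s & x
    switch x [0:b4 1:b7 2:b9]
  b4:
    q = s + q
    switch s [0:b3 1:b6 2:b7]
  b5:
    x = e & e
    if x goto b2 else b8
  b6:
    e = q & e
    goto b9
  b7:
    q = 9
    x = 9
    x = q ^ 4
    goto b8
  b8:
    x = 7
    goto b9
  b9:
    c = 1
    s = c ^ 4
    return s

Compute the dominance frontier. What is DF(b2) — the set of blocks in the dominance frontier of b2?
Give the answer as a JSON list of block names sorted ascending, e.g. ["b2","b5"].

Answer: ["b2", "b7", "b8", "b9"]

Analysis:
idom tree: b1←b0 b2←b0 b3←b2 b4←b3 b5←b2 b6←b2 b7←b0 b8←b0 b9←b0
Dom at joins:
  b2: preds {b0,b5}: {b0} ∩ {b0,b2,b5} = {b0}; idom=b0
  b3: preds {b2,b4}: {b0,b2} ∩ {b0,b2,b3,b4} = {b0,b2}; idom=b2
  b6: preds {b2,b4}: {b0,b2} ∩ {b0,b2,b3,b4} = {b0,b2}; idom=b2
  b7: preds {b0,b3,b4}: {b0} ∩ {b0,b2,b3} ∩ {b0,b2,b3,b4} = {b0}; idom=b0
  b8: preds {b5,b7}: {b0,b2,b5} ∩ {b0,b7} = {b0}; idom=b0
  b9: preds {b3,b6,b8}: {b0,b2,b3} ∩ {b0,b2,b6} ∩ {b0,b8} = {b0}; idom=b0

DF walk-up:
  b2←b0: walk · to b0
  b2←b5: walk b5→b2 to b0
  b3←b2: walk · to b2
  b3←b4: walk b4→b3 to b2
  b6←b2: walk · to b2
  b6←b4: walk b4→b3 to b2
  b7←b0: walk · to b0
  b7←b3: walk b3→b2 to b0
  b7←b4: walk b4→b3→b2 to b0
  b8←b5: walk b5→b2 to b0
  b8←b7: walk b7 to b0
  b9←b3: walk b3→b2 to b0
  b9←b6: walk b6→b2 to b0
  b9←b8: walk b8 to b0
  b0: DF=∅
  b1: DF=∅
  b2: DF={b2,b7,b8,b9}
  b3: DF={b3,b6,b7,b9}
  b4: DF={b3,b6,b7}
  b5: DF={b2,b8}
  b6: DF={b9}
  b7: DF={b8}
  b8: DF={b9}
  b9: DF=∅

DF(b2) = ["b2", "b7", "b8", "b9"]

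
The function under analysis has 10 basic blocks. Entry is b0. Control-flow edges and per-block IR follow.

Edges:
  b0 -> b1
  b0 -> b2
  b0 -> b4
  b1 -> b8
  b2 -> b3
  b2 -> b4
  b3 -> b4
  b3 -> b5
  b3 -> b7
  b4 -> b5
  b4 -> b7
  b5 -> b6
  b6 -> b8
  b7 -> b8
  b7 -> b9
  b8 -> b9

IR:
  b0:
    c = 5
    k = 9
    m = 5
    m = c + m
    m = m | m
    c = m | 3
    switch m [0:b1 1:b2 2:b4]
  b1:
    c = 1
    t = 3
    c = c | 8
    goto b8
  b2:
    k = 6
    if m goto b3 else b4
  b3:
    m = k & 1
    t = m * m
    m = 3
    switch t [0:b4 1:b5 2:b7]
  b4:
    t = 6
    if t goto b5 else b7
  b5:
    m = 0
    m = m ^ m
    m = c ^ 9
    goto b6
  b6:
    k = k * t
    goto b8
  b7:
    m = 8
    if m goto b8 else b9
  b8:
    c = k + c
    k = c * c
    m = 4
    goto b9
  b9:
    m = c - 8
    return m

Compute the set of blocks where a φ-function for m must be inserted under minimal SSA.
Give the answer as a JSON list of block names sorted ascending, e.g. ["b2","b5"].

Answer: ["b4", "b5", "b7", "b8", "b9"]

Derivation:
idom tree: b1←b0 b2←b0 b3←b2 b4←b0 b5←b0 b6←b5 b7←b0 b8←b0 b9←b0
Join-block Dom:
  b4: preds {b0,b2,b3}: {b0} ∩ {b0,b2} ∩ {b0,b2,b3} = {b0}; idom=b0
  b5: preds {b3,b4}: {b0,b2,b3} ∩ {b0,b4} = {b0}; idom=b0
  b7: preds {b3,b4}: {b0,b2,b3} ∩ {b0,b4} = {b0}; idom=b0
  b8: preds {b1,b6,b7}: {b0,b1} ∩ {b0,b5,b6} ∩ {b0,b7} = {b0}; idom=b0
  b9: preds {b7,b8}: {b0,b7} ∩ {b0,b8} = {b0}; idom=b0

DF derivation:
  join b4 pred b0: · stop@b0
  join b4 pred b2: b2 stop@b0
  join b4 pred b3: b3→b2 stop@b0
  join b5 pred b3: b3→b2 stop@b0
  join b5 pred b4: b4 stop@b0
  join b7 pred b3: b3→b2 stop@b0
  join b7 pred b4: b4 stop@b0
  join b8 pred b1: b1 stop@b0
  join b8 pred b6: b6→b5 stop@b0
  join b8 pred b7: b7 stop@b0
  join b9 pred b7: b7 stop@b0
  join b9 pred b8: b8 stop@b0
  b0 → ∅
  b1 → {b8}
  b2 → {b4,b5,b7}
  b3 → {b4,b5,b7}
  b4 → {b5,b7}
  b5 → {b8}
  b6 → {b8}
  b7 → {b8,b9}
  b8 → {b9}
  b9 → ∅

φ for m: defs {b0,b3,b5,b7,b8,b9}
  DF⁺ = {b4,b5,b7,b8,b9}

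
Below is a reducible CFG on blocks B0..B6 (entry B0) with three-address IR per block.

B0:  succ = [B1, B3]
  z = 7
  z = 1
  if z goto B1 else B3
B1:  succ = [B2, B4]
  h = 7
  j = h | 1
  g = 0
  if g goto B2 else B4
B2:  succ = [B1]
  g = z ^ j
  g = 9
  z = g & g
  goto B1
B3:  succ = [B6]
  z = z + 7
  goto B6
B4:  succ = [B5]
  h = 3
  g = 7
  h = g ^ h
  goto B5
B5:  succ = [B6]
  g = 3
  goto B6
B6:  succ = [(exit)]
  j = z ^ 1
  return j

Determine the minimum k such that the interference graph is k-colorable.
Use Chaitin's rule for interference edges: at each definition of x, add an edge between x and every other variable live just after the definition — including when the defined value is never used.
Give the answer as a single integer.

def/use:
  B0: def={z} ue=∅
  B1: def={g,h,j} ue=∅
  B2: def={g,z} ue={j,z}
  B3: def={z} ue={z}
  B4: def={g,h} ue=∅
  B5: def={g} ue=∅
  B6: def={j} ue={z}

Live sets:
  B0 li=∅ lo={z}
  B1 li={z} lo={j,z}
  B2 li={j,z} lo={z}
  B3 li={z} lo={z}
  B4 li={z} lo={z}
  B5 li={z} lo={z}
  B6 li={z} lo=∅

Interfere edges:
  g↔{h,j,z}
  h↔{g,z}
  j↔{g,z}
  z↔{g,h,j}

Registers:
  {g,h,z} pairwise interfere (3-clique) ⇒ χ ≥ 3
  assign g→c0 h→c2 j→c2 z→c1 — no edge inside a register ⇒ χ ≤ 3
  χ = 3

Answer: 3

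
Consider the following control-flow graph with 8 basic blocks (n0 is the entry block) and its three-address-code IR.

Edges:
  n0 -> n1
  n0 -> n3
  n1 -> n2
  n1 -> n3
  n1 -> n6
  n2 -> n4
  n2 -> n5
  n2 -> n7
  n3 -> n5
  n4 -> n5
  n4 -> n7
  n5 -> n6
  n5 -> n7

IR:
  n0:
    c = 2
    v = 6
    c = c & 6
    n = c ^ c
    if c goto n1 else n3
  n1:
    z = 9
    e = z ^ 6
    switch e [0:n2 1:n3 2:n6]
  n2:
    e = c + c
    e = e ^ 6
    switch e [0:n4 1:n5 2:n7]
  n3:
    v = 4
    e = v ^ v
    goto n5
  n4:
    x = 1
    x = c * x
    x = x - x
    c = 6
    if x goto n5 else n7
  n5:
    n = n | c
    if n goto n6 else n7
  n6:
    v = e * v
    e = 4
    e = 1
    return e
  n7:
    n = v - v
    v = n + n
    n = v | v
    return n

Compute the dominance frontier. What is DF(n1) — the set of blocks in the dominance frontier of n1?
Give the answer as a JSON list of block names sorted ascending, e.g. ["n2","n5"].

idom tree: n1←n0 n2←n1 n3←n0 n4←n2 n5←n0 n6←n0 n7←n0
Dom∩ at merges:
  n3: preds {n0,n1}: {n0} ∩ {n0,n1} = {n0}; idom=n0
  n5: preds {n2,n3,n4}: {n0,n1,n2} ∩ {n0,n3} ∩ {n0,n1,n2,n4} = {n0}; idom=n0
  n6: preds {n1,n5}: {n0,n1} ∩ {n0,n5} = {n0}; idom=n0
  n7: preds {n2,n4,n5}: {n0,n1,n2} ∩ {n0,n1,n2,n4} ∩ {n0,n5} = {n0}; idom=n0

Frontier:
  join n3 pred n0: · stop@n0
  join n3 pred n1: n1 stop@n0
  join n5 pred n2: n2→n1 stop@n0
  join n5 pred n3: n3 stop@n0
  join n5 pred n4: n4→n2→n1 stop@n0
  join n6 pred n1: n1 stop@n0
  join n6 pred n5: n5 stop@n0
  join n7 pred n2: n2→n1 stop@n0
  join n7 pred n4: n4→n2→n1 stop@n0
  join n7 pred n5: n5 stop@n0
  n0: DF=∅
  n1: DF={n3,n5,n6,n7}
  n2: DF={n5,n7}
  n3: DF={n5}
  n4: DF={n5,n7}
  n5: DF={n6,n7}
  n6: DF=∅
  n7: DF=∅

DF(n1) = ["n3", "n5", "n6", "n7"]

Answer: ["n3", "n5", "n6", "n7"]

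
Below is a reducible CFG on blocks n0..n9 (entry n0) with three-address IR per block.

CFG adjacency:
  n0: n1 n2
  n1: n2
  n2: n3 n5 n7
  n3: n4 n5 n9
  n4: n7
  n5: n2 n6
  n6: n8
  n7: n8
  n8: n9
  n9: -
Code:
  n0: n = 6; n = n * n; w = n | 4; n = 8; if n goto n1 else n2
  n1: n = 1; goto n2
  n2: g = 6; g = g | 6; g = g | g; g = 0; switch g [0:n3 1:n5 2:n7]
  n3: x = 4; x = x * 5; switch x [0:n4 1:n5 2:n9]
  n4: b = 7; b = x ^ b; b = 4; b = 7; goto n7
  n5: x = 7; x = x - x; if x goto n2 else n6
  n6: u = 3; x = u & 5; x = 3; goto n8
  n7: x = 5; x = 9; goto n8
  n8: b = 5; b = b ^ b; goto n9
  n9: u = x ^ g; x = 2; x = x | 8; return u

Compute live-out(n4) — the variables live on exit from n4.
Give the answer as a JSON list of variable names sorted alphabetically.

Answer: ["g"]

Working:
Block summaries:
  n0: def={n,w} ue=∅
  n1: def={n} ue=∅
  n2: def={g} ue=∅
  n3: def={x} ue=∅
  n4: def={b} ue={x}
  n5: def={x} ue=∅
  n6: def={u,x} ue=∅
  n7: def={x} ue=∅
  n8: def={b} ue=∅
  n9: def={u,x} ue={g,x}

Backward fixpoint:
  live n0: ∅→∅
  live n1: ∅→∅
  live n2: ∅→{g}
  live n3: {g}→{g,x}
  live n4: {g,x}→{g}
  live n5: {g}→{g}
  live n6: {g}→{g,x}
  live n7: {g}→{g,x}
  live n8: {g,x}→{g,x}
  live n9: {g,x}→∅

live-out(n4) = ["g"]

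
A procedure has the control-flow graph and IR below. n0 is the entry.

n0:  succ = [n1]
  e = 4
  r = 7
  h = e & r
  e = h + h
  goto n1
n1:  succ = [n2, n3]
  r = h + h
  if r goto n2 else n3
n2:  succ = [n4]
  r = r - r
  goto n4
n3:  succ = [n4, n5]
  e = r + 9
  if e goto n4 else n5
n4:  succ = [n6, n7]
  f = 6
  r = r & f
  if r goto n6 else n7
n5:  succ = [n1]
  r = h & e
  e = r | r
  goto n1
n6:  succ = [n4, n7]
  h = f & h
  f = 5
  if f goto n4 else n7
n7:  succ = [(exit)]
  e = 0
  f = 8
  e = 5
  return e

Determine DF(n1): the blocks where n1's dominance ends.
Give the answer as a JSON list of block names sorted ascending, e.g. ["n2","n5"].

Answer: ["n1"]

Analysis:
idom tree: n1←n0 n2←n1 n3←n1 n4←n1 n5←n3 n6←n4 n7←n4
Dom at joins:
  n1: preds {n0,n5}: {n0} ∩ {n0,n1,n3,n5} = {n0}; idom=n0
  n4: preds {n2,n3,n6}: {n0,n1,n2} ∩ {n0,n1,n3} ∩ {n0,n1,n4,n6} = {n0,n1}; idom=n1
  n7: preds {n4,n6}: {n0,n1,n4} ∩ {n0,n1,n4,n6} = {n0,n1,n4}; idom=n4

Frontier:
  join n1 pred n0: · stop@n0
  join n1 pred n5: n5→n3→n1 stop@n0
  join n4 pred n2: n2 stop@n1
  join n4 pred n3: n3 stop@n1
  join n4 pred n6: n6→n4 stop@n1
  join n7 pred n4: · stop@n4
  join n7 pred n6: n6 stop@n4
  DF(n0)=∅
  DF(n1)={n1}
  DF(n2)={n4}
  DF(n3)={n1,n4}
  DF(n4)={n4}
  DF(n5)={n1}
  DF(n6)={n4,n7}
  DF(n7)=∅

DF(n1) = ["n1"]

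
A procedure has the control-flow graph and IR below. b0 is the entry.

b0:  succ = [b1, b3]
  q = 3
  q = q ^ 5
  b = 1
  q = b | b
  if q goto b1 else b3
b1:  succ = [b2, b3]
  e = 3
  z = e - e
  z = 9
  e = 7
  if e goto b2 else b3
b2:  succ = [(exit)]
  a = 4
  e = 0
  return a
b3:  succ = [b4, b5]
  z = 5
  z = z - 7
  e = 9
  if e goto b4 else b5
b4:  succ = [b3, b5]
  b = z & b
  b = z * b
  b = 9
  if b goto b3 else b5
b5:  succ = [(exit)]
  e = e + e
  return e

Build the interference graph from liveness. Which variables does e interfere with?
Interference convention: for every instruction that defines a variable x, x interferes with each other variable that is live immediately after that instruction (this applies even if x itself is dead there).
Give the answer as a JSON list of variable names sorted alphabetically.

def/use:
  b0: {b,q} / ∅
  b1: {e,z} / ∅
  b2: {a,e} / ∅
  b3: {e,z} / ∅
  b4: {b} / {b,z}
  b5: {e} / {e}

Backward fixpoint:
  live b0: ∅→{b}
  live b1: {b}→{b}
  live b2: ∅→∅
  live b3: {b}→{b,e,z}
  live b4: {b,e,z}→{b,e}
  live b5: {e}→∅

Conflict graph:
  a: {e}
  b: {e,q,z}
  e: {a,b,z}
  q: {b}
  z: {b,e}

N(e) = ["a", "b", "z"]

Answer: ["a", "b", "z"]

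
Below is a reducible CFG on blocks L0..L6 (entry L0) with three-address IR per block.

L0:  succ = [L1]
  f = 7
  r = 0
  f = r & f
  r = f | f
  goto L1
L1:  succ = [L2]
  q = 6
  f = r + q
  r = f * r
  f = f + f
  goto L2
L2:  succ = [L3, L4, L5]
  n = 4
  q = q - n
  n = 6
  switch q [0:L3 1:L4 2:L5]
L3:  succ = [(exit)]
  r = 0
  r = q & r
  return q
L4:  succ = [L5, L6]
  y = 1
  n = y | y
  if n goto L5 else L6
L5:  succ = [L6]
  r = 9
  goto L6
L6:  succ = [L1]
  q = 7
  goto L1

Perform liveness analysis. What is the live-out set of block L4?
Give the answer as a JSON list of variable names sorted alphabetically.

Per-block:
  L0: {f,r} / ∅
  L1: {f,q,r} / {r}
  L2: {n,q} / {q}
  L3: {r} / {q}
  L4: {n,y} / ∅
  L5: {r} / ∅
  L6: {q} / ∅

Liveness:
  L0 li=∅ lo={r}
  L1 li={r} lo={q,r}
  L2 li={q,r} lo={q,r}
  L3 li={q} lo=∅
  L4 li={r} lo={r}
  L5 li=∅ lo={r}
  L6 li={r} lo={r}

live-out(L4) = ["r"]

Answer: ["r"]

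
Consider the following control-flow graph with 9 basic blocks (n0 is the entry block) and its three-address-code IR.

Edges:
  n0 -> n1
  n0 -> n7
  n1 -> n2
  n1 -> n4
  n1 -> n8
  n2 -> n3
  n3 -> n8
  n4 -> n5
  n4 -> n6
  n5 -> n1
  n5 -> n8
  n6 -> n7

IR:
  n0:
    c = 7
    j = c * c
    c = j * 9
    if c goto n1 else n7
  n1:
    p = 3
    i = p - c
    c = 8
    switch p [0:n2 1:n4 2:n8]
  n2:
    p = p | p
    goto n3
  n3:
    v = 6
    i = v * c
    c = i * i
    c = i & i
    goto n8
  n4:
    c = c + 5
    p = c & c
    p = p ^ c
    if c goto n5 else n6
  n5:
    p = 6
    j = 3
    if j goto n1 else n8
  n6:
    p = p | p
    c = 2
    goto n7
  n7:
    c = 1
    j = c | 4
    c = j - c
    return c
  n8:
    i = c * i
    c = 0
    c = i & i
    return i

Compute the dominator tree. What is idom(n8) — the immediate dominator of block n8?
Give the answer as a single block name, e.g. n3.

Answer: n1

Working:
idom tree: n1←n0 n2←n1 n3←n2 n4←n1 n5←n4 n6←n4 n7←n0 n8←n1
Dom∩ at merges:
  n1: preds {n0,n5}: {n0} ∩ {n0,n1,n4,n5} = {n0}; idom=n0
  n7: preds {n0,n6}: {n0} ∩ {n0,n1,n4,n6} = {n0}; idom=n0
  n8: preds {n1,n3,n5}: {n0,n1} ∩ {n0,n1,n2,n3} ∩ {n0,n1,n4,n5} = {n0,n1}; idom=n1

idom(n8) = n1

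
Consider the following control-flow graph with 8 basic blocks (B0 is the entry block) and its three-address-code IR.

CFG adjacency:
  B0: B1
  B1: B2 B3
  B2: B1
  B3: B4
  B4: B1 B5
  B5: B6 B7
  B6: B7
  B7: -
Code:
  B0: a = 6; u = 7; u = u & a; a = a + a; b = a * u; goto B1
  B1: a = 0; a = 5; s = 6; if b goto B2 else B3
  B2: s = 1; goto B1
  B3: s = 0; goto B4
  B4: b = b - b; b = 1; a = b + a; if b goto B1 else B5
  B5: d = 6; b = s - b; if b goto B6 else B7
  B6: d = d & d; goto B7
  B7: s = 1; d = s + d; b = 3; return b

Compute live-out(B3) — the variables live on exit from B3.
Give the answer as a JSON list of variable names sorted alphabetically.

Answer: ["a", "b", "s"]

Working:
Per-block:
  B0: def={a,b,u} ue=∅
  B1: def={a,s} ue={b}
  B2: def={s} ue=∅
  B3: def={s} ue=∅
  B4: def={a,b} ue={a,b}
  B5: def={b,d} ue={b,s}
  B6: def={d} ue={d}
  B7: def={b,d,s} ue={d}

Live sets:
  live B0: ∅→{b}
  live B1: {b}→{a,b}
  live B2: {b}→{b}
  live B3: {a,b}→{a,b,s}
  live B4: {a,b,s}→{b,s}
  live B5: {b,s}→{d}
  live B6: {d}→{d}
  live B7: {d}→∅

live-out(B3) = ["a", "b", "s"]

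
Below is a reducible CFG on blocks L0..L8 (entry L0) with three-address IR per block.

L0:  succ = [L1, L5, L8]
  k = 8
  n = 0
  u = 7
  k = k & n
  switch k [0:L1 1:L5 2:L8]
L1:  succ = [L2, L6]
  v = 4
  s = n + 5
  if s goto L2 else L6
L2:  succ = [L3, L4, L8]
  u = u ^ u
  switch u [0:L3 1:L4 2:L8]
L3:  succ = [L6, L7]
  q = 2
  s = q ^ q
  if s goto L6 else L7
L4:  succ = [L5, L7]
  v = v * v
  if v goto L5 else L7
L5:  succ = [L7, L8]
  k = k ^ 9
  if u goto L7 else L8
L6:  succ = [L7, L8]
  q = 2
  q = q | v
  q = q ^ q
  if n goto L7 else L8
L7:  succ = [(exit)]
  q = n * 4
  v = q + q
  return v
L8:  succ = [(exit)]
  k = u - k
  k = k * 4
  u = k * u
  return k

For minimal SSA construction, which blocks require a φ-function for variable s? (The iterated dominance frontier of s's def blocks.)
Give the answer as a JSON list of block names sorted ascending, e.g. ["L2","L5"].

Answer: ["L5", "L6", "L7", "L8"]

Working:
idom tree: L1←L0 L2←L1 L3←L2 L4←L2 L5←L0 L6←L1 L7←L0 L8←L0
Dom at joins:
  L5: preds {L0,L4}: {L0} ∩ {L0,L1,L2,L4} = {L0}; idom=L0
  L6: preds {L1,L3}: {L0,L1} ∩ {L0,L1,L2,L3} = {L0,L1}; idom=L1
  L7: preds {L3,L4,L5,L6}: {L0,L1,L2,L3} ∩ {L0,L1,L2,L4} ∩ {L0,L5} ∩ {L0,L1,L6} = {L0}; idom=L0
  L8: preds {L0,L2,L5,L6}: {L0} ∩ {L0,L1,L2} ∩ {L0,L5} ∩ {L0,L1,L6} = {L0}; idom=L0

DF walk-up:
  join L5 pred L0: · stop@L0
  join L5 pred L4: L4→L2→L1 stop@L0
  join L6 pred L1: · stop@L1
  join L6 pred L3: L3→L2 stop@L1
  join L7 pred L3: L3→L2→L1 stop@L0
  join L7 pred L4: L4→L2→L1 stop@L0
  join L7 pred L5: L5 stop@L0
  join L7 pred L6: L6→L1 stop@L0
  join L8 pred L0: · stop@L0
  join L8 pred L2: L2→L1 stop@L0
  join L8 pred L5: L5 stop@L0
  join L8 pred L6: L6→L1 stop@L0
  L0: DF=∅
  L1: DF={L5,L7,L8}
  L2: DF={L5,L6,L7,L8}
  L3: DF={L6,L7}
  L4: DF={L5,L7}
  L5: DF={L7,L8}
  L6: DF={L7,L8}
  L7: DF=∅
  L8: DF=∅

φ for s: defs {L1,L3}
  DF⁺ = {L5,L6,L7,L8}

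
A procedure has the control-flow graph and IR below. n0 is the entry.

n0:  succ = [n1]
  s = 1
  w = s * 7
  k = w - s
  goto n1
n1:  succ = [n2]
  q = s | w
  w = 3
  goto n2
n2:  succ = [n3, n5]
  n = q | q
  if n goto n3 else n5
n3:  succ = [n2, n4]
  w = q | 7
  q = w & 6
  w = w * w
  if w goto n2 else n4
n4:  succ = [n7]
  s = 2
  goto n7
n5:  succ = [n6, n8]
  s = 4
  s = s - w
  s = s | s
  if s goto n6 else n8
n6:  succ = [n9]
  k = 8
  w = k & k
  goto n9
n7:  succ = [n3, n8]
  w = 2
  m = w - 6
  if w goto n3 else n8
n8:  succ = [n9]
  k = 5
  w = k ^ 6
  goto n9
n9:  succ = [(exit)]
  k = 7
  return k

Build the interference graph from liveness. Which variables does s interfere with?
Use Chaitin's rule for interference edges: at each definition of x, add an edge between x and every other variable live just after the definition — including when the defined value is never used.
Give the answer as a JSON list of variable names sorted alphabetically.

Per-block:
  n0: {k,s,w} / ∅
  n1: {q,w} / {s,w}
  n2: {n} / {q}
  n3: {q,w} / {q}
  n4: {s} / ∅
  n5: {s} / {w}
  n6: {k,w} / ∅
  n7: {m,w} / ∅
  n8: {k,w} / ∅
  n9: {k} / ∅

Live sets:
  n0 li=∅ lo={s,w}
  n1 li={s,w} lo={q,w}
  n2 li={q,w} lo={q,w}
  n3 li={q} lo={q,w}
  n4 li={q} lo={q}
  n5 li={w} lo=∅
  n6 li=∅ lo=∅
  n7 li={q} lo={q}
  n8 li=∅ lo=∅
  n9 li=∅ lo=∅

Conflict graph:
  k — {s,w}
  m — {q,w}
  n — {q,w}
  q — {m,n,s,w}
  s — {k,q,w}
  w — {k,m,n,q,s}

N(s) = ["k", "q", "w"]

Answer: ["k", "q", "w"]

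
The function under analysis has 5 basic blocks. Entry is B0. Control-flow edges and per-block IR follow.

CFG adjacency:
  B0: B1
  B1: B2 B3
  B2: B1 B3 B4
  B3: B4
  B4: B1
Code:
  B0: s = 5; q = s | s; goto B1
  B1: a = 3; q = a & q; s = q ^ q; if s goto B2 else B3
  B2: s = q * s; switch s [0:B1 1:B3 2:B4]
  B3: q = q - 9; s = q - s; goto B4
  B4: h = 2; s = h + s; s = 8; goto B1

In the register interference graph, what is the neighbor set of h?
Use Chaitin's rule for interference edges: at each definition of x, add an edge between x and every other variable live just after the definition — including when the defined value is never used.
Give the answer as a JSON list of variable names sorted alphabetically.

def/use:
  B0: def={q,s} ue=∅
  B1: def={a,q,s} ue={q}
  B2: def={s} ue={q,s}
  B3: def={q,s} ue={q,s}
  B4: def={h,s} ue={s}

Live sets:
  live B0: ∅→{q}
  live B1: {q}→{q,s}
  live B2: {q,s}→{q,s}
  live B3: {q,s}→{q,s}
  live B4: {q,s}→{q}

Conflict graph:
  a↔{q}
  h↔{q,s}
  q↔{a,h,s}
  s↔{h,q}

N(h) = ["q", "s"]

Answer: ["q", "s"]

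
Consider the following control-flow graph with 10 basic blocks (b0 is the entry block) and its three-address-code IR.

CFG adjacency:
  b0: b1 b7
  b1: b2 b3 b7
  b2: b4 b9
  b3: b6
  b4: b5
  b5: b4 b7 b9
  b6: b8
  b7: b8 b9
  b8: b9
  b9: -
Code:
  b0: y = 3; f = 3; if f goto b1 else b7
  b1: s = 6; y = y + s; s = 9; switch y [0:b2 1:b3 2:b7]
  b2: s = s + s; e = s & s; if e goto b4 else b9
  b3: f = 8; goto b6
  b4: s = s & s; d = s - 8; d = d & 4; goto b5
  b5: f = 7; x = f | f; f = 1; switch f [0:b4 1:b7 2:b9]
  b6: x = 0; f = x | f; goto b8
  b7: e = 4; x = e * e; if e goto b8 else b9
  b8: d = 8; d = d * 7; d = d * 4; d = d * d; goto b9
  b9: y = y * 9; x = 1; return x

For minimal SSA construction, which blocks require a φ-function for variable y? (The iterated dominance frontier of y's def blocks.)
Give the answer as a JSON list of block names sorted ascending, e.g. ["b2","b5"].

Answer: ["b7", "b8", "b9"]

Derivation:
idom tree: b1←b0 b2←b1 b3←b1 b4←b2 b5←b4 b6←b3 b7←b0 b8←b0 b9←b0
Join-block Dom:
  b4: preds {b2,b5}: {b0,b1,b2} ∩ {b0,b1,b2,b4,b5} = {b0,b1,b2}; idom=b2
  b7: preds {b0,b1,b5}: {b0} ∩ {b0,b1} ∩ {b0,b1,b2,b4,b5} = {b0}; idom=b0
  b8: preds {b6,b7}: {b0,b1,b3,b6} ∩ {b0,b7} = {b0}; idom=b0
  b9: preds {b2,b5,b7,b8}: {b0,b1,b2} ∩ {b0,b1,b2,b4,b5} ∩ {b0,b7} ∩ {b0,b8} = {b0}; idom=b0

Frontier:
  join b4 pred b2: · stop@b2
  join b4 pred b5: b5→b4 stop@b2
  join b7 pred b0: · stop@b0
  join b7 pred b1: b1 stop@b0
  join b7 pred b5: b5→b4→b2→b1 stop@b0
  join b8 pred b6: b6→b3→b1 stop@b0
  join b8 pred b7: b7 stop@b0
  join b9 pred b2: b2→b1 stop@b0
  join b9 pred b5: b5→b4→b2→b1 stop@b0
  join b9 pred b7: b7 stop@b0
  join b9 pred b8: b8 stop@b0
  b0 → ∅
  b1 → {b7,b8,b9}
  b2 → {b7,b9}
  b3 → {b8}
  b4 → {b4,b7,b9}
  b5 → {b4,b7,b9}
  b6 → {b8}
  b7 → {b8,b9}
  b8 → {b9}
  b9 → ∅

φ for y: defs {b0,b1,b9}
  DF⁺ = {b7,b8,b9}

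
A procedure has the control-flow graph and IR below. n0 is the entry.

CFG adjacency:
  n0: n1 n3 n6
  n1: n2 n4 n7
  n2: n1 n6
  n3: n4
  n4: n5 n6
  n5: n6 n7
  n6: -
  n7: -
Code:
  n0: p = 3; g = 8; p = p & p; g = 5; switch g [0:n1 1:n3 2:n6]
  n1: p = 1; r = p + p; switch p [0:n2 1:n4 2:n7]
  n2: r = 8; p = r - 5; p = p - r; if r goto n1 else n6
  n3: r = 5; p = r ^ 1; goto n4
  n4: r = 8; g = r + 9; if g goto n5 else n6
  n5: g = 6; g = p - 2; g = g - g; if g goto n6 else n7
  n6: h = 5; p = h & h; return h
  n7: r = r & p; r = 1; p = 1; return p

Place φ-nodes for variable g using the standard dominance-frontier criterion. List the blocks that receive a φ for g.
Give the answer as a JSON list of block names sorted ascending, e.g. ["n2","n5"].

idom tree: n1←n0 n2←n1 n3←n0 n4←n0 n5←n4 n6←n0 n7←n0
Dom∩ at merges:
  n1: preds {n0,n2}: {n0} ∩ {n0,n1,n2} = {n0}; idom=n0
  n4: preds {n1,n3}: {n0,n1} ∩ {n0,n3} = {n0}; idom=n0
  n6: preds {n0,n2,n4,n5}: {n0} ∩ {n0,n1,n2} ∩ {n0,n4} ∩ {n0,n4,n5} = {n0}; idom=n0
  n7: preds {n1,n5}: {n0,n1} ∩ {n0,n4,n5} = {n0}; idom=n0

Frontier:
  n1←n0: walk · to n0
  n1←n2: walk n2→n1 to n0
  n4←n1: walk n1 to n0
  n4←n3: walk n3 to n0
  n6←n0: walk · to n0
  n6←n2: walk n2→n1 to n0
  n6←n4: walk n4 to n0
  n6←n5: walk n5→n4 to n0
  n7←n1: walk n1 to n0
  n7←n5: walk n5→n4 to n0
  n0: DF=∅
  n1: DF={n1,n4,n6,n7}
  n2: DF={n1,n6}
  n3: DF={n4}
  n4: DF={n6,n7}
  n5: DF={n6,n7}
  n6: DF=∅
  n7: DF=∅

φ for g: defs {n0,n4,n5}
  DF⁺ = {n6,n7}

Answer: ["n6", "n7"]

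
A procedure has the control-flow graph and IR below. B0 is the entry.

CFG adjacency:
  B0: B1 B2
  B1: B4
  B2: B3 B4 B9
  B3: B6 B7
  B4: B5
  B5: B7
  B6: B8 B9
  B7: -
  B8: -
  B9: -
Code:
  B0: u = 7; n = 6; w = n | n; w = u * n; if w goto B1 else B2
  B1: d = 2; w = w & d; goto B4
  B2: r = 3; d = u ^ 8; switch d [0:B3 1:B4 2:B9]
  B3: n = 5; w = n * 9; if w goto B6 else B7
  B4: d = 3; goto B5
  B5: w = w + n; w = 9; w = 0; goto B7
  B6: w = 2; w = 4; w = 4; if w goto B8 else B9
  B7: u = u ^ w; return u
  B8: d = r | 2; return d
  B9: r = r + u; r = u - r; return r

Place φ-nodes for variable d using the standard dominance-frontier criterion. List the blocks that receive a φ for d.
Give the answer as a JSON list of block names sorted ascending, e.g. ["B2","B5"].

idom tree: B1←B0 B2←B0 B3←B2 B4←B0 B5←B4 B6←B3 B7←B0 B8←B6 B9←B2
Dom∩ at merges:
  B4: preds {B1,B2}: {B0,B1} ∩ {B0,B2} = {B0}; idom=B0
  B7: preds {B3,B5}: {B0,B2,B3} ∩ {B0,B4,B5} = {B0}; idom=B0
  B9: preds {B2,B6}: {B0,B2} ∩ {B0,B2,B3,B6} = {B0,B2}; idom=B2

Frontier:
  B4←B1: walk B1 to B0
  B4←B2: walk B2 to B0
  B7←B3: walk B3→B2 to B0
  B7←B5: walk B5→B4 to B0
  B9←B2: walk · to B2
  B9←B6: walk B6→B3 to B2
  B0 → ∅
  B1 → {B4}
  B2 → {B4,B7}
  B3 → {B7,B9}
  B4 → {B7}
  B5 → {B7}
  B6 → {B9}
  B7 → ∅
  B8 → ∅
  B9 → ∅

φ for d: defs {B1,B2,B4,B8}
  DF⁺ = {B4,B7}

Answer: ["B4", "B7"]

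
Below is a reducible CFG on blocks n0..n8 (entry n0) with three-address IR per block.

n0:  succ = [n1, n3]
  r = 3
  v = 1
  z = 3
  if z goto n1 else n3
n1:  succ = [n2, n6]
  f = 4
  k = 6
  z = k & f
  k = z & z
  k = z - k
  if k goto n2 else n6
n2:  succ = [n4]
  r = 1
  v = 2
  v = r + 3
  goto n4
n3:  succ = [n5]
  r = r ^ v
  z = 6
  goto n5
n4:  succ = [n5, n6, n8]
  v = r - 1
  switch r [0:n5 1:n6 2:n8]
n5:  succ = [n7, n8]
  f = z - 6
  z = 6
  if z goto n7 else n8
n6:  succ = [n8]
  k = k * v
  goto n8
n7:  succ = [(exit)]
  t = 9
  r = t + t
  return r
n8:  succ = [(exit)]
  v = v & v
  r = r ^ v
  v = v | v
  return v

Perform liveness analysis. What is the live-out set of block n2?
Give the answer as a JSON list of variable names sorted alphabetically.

Answer: ["k", "r", "z"]

Analysis:
Block summaries:
  n0: def={r,v,z} ue=∅
  n1: def={f,k,z} ue=∅
  n2: def={r,v} ue=∅
  n3: def={r,z} ue={r,v}
  n4: def={v} ue={r}
  n5: def={f,z} ue={z}
  n6: def={k} ue={k,v}
  n7: def={r,t} ue=∅
  n8: def={r,v} ue={r,v}

Liveness:
  live n0: ∅→{r,v}
  live n1: {r,v}→{k,r,v,z}
  live n2: {k,z}→{k,r,z}
  live n3: {r,v}→{r,v,z}
  live n4: {k,r,z}→{k,r,v,z}
  live n5: {r,v,z}→{r,v}
  live n6: {k,r,v}→{r,v}
  live n7: ∅→∅
  live n8: {r,v}→∅

live-out(n2) = ["k", "r", "z"]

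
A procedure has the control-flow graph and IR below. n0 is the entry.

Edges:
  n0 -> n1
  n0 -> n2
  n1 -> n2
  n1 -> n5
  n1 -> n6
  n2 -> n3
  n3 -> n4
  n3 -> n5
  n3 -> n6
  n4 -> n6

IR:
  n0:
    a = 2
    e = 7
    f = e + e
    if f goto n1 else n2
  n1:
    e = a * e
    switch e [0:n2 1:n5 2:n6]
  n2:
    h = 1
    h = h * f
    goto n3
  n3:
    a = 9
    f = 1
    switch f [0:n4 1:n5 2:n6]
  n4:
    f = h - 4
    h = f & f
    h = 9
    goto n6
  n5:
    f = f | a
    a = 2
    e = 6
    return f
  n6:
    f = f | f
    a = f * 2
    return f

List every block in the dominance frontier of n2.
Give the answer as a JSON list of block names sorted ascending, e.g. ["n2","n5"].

Answer: ["n5", "n6"]

Analysis:
idom tree: n1←n0 n2←n0 n3←n2 n4←n3 n5←n0 n6←n0
Join-block Dom:
  n2: preds {n0,n1}: {n0} ∩ {n0,n1} = {n0}; idom=n0
  n5: preds {n1,n3}: {n0,n1} ∩ {n0,n2,n3} = {n0}; idom=n0
  n6: preds {n1,n3,n4}: {n0,n1} ∩ {n0,n2,n3} ∩ {n0,n2,n3,n4} = {n0}; idom=n0

DF derivation:
  join n2 pred n0: · stop@n0
  join n2 pred n1: n1 stop@n0
  join n5 pred n1: n1 stop@n0
  join n5 pred n3: n3→n2 stop@n0
  join n6 pred n1: n1 stop@n0
  join n6 pred n3: n3→n2 stop@n0
  join n6 pred n4: n4→n3→n2 stop@n0
  DF(n0)=∅
  DF(n1)={n2,n5,n6}
  DF(n2)={n5,n6}
  DF(n3)={n5,n6}
  DF(n4)={n6}
  DF(n5)=∅
  DF(n6)=∅

DF(n2) = ["n5", "n6"]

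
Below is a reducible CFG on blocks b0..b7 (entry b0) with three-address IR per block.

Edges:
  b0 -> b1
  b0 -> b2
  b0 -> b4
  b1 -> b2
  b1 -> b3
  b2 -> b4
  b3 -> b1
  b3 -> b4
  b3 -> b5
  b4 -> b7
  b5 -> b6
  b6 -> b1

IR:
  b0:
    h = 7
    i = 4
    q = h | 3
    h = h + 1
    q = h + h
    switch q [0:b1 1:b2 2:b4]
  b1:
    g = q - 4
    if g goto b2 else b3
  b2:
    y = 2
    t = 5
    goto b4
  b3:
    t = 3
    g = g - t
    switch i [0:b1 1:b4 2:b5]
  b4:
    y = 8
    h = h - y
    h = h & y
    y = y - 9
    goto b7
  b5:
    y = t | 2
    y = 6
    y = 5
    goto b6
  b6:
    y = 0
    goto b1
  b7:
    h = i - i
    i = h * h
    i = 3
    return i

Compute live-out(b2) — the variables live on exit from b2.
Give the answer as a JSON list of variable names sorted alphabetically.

Block summaries:
  b0: {h,i,q} / ∅
  b1: {g} / {q}
  b2: {t,y} / ∅
  b3: {g,t} / {g,i}
  b4: {h,y} / {h}
  b5: {y} / {t}
  b6: {y} / ∅
  b7: {h,i} / {i}

Liveness:
  live b0: ∅→{h,i,q}
  live b1: {h,i,q}→{g,h,i,q}
  live b2: {h,i}→{h,i}
  live b3: {g,h,i,q}→{h,i,q,t}
  live b4: {h,i}→{i}
  live b5: {h,i,q,t}→{h,i,q}
  live b6: {h,i,q}→{h,i,q}
  live b7: {i}→∅

live-out(b2) = ["h", "i"]

Answer: ["h", "i"]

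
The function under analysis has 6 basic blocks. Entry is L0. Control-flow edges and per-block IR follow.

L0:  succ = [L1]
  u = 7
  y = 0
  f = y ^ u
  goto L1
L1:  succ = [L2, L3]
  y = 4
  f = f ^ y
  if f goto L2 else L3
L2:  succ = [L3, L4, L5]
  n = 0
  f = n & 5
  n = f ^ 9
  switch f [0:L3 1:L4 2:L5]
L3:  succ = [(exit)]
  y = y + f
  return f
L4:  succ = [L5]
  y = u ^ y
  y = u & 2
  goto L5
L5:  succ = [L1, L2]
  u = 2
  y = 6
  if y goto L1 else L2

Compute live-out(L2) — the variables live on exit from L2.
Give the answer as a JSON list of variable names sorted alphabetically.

Block summaries:
  L0: {f,u,y} / ∅
  L1: {f,y} / {f}
  L2: {f,n} / ∅
  L3: {y} / {f,y}
  L4: {y} / {u,y}
  L5: {u,y} / ∅

Backward fixpoint:
  L0: in=∅ out={f,u}
  L1: in={f,u} out={f,u,y}
  L2: in={u,y} out={f,u,y}
  L3: in={f,y} out=∅
  L4: in={f,u,y} out={f}
  L5: in={f} out={f,u,y}

live-out(L2) = ["f", "u", "y"]

Answer: ["f", "u", "y"]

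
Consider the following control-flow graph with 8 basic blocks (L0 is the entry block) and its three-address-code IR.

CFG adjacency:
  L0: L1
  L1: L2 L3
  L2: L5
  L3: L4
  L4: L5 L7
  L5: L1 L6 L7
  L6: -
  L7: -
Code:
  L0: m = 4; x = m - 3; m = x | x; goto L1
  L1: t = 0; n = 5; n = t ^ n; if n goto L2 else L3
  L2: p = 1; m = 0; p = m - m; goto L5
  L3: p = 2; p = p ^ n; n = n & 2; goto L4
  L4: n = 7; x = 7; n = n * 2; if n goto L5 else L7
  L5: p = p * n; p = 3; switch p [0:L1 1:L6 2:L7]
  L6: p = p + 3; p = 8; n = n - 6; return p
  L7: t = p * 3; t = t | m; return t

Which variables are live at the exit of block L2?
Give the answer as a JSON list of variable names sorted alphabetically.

Answer: ["m", "n", "p"]

Working:
Per-block:
  L0: def={m,x} ue=∅
  L1: def={n,t} ue=∅
  L2: def={m,p} ue=∅
  L3: def={n,p} ue={n}
  L4: def={n,x} ue=∅
  L5: def={p} ue={n,p}
  L6: def={n,p} ue={n,p}
  L7: def={t} ue={m,p}

Live sets:
  live L0: ∅→{m}
  live L1: {m}→{m,n}
  live L2: {n}→{m,n,p}
  live L3: {m,n}→{m,p}
  live L4: {m,p}→{m,n,p}
  live L5: {m,n,p}→{m,n,p}
  live L6: {n,p}→∅
  live L7: {m,p}→∅

live-out(L2) = ["m", "n", "p"]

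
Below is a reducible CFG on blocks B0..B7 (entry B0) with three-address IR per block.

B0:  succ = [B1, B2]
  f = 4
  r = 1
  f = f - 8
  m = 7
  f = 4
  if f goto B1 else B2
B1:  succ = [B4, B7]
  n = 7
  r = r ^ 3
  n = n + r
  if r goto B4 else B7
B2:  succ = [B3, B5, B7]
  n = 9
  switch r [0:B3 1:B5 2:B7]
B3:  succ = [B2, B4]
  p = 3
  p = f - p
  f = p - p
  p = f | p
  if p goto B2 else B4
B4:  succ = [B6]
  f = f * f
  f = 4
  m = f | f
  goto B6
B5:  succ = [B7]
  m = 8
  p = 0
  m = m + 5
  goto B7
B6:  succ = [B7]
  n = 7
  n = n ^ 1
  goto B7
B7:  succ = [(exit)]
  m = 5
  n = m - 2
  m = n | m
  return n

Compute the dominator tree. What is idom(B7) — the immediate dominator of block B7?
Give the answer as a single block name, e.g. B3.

idom tree: B1←B0 B2←B0 B3←B2 B4←B0 B5←B2 B6←B4 B7←B0
Dom at joins:
  B2: preds {B0,B3}: {B0} ∩ {B0,B2,B3} = {B0}; idom=B0
  B4: preds {B1,B3}: {B0,B1} ∩ {B0,B2,B3} = {B0}; idom=B0
  B7: preds {B1,B2,B5,B6}: {B0,B1} ∩ {B0,B2} ∩ {B0,B2,B5} ∩ {B0,B4,B6} = {B0}; idom=B0

idom(B7) = B0

Answer: B0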